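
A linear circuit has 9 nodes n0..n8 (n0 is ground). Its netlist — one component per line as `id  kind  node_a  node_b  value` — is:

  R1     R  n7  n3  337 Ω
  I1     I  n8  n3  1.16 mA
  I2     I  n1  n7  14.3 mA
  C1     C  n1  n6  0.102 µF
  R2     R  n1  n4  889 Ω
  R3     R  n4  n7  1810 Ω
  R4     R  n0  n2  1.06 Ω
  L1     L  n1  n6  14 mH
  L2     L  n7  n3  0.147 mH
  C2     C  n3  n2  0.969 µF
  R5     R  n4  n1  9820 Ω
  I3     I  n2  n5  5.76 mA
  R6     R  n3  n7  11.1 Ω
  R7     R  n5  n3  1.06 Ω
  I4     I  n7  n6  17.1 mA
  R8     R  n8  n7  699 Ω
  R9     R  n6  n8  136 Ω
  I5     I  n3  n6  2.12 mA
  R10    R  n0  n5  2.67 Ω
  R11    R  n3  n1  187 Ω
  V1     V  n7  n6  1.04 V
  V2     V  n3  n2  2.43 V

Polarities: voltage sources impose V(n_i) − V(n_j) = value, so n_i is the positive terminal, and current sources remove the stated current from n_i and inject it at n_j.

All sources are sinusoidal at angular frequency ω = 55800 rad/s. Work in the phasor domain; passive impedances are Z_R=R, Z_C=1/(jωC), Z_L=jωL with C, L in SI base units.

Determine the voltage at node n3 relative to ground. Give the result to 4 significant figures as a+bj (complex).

1.891+0.000j V

MNA unknowns: 8 node voltages V₁..V_8 plus 2 source currents (V1, V2)
R1: Y=0.002967+0.000j on G[7,3]
I1: z[8]−=0.00116, z[3]+=0.00116
I2: z[1]−=0.0143, z[7]+=0.0143
C1: Y=0.000+0.005692j on G[1,6]
R2: Y=0.001125+0.000j on G[1,4]
R3: Y=0.0005525+0.000j on G[4,7]
R4: Y=0.9434+0.000j on G[0,2]
L1: Y=0.000-0.001280j on G[1,6]
L2: Y=0.000-0.1219j on G[7,3]
C2: Y=0.000+0.05407j on G[3,2]
R5: Y=0.0001018+0.000j on G[4,1]
I3: z[2]−=0.00576, z[5]+=0.00576
R6: Y=0.09009+0.000j on G[3,7]
R7: Y=0.9434+0.000j on G[5,3]
I4: z[7]−=0.0171, z[6]+=0.0171
R8: Y=0.001431+0.000j on G[8,7]
R9: Y=0.007353+0.000j on G[6,8]
I5: z[3]−=0.00212, z[6]+=0.00212
R10: Y=0.3745+0.000j on G[0,5]
R11: Y=0.005348+0.000j on G[3,1]
V1: row V7−V6=1.04, i_V1 at 7,6
V2: row V3−V2=2.43, i_V2 at 3,2
solve → V1=-0.05541+0.7515j, V2=-0.5391+0.000j, V3=1.891+0.000j, V4=0.5694+0.5315j, V5=1.358+0.000j, V6=0.9167+0.04302j, V7=1.957+0.04302j, V8=0.9540+0.04302j
aux → i_V1=-0.01637+0.004289j, i_V2=-0.5028-0.1314j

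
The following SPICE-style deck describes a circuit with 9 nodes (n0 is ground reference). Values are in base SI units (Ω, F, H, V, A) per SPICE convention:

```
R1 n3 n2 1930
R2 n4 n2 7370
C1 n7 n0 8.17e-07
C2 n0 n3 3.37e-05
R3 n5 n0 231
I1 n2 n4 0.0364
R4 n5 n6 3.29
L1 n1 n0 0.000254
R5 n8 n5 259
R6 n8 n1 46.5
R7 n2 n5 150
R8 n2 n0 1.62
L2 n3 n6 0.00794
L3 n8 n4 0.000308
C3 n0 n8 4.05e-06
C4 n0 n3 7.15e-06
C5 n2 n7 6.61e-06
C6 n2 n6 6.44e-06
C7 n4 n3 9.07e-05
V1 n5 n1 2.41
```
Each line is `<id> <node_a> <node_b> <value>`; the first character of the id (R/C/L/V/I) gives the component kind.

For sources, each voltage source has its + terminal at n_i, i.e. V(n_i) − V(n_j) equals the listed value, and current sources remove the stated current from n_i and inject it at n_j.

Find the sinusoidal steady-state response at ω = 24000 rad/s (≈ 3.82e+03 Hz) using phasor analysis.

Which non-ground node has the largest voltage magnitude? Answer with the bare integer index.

Element admittances at ω=24000 rad/s:
  Y(R1) = 0.0005181+0.000j S between n3,n2
  Y(R2) = 0.0001357+0.000j S between n4,n2
  Y(C1) = 0.000+0.01961j S between n7,n0
  Y(C2) = 0.000+0.8088j S between n0,n3
  Y(R3) = 0.004329+0.000j S between n5,n0
  I1: injects 0.0364 A into n4 (from n2)
  Y(R4) = 0.3040+0.000j S between n5,n6
  Y(L1) = 0.000-0.1640j S between n1,n0
  Y(R5) = 0.003861+0.000j S between n8,n5
  Y(R6) = 0.02151+0.000j S between n8,n1
  Y(R7) = 0.006667+0.000j S between n2,n5
  Y(R8) = 0.6173+0.000j S between n2,n0
  Y(L2) = 0.000-0.005248j S between n3,n6
  Y(L3) = 0.000-0.1353j S between n8,n4
  Y(C3) = 0.000+0.09720j S between n0,n8
  Y(C4) = 0.000+0.1716j S between n0,n3
  Y(C5) = 0.000+0.1586j S between n2,n7
  Y(C6) = 0.000+0.1546j S between n2,n6
  Y(C7) = 0.000+2.177j S between n4,n3
  V1: constraint V(n5)−V(n1) = 2.41
Assemble and solve the 9×9 MNA system:
  V(n1)=-0.2018-2.385j  V(n2)=0.6043+0.04105j  V(n3)=-0.1316+0.01957j  V(n4)=-0.1883+0.02239j  V(n5)=2.208-2.385j  V(n6)=0.9412-2.537j  V(n7)=0.5378+0.03654j  V(n8)=0.7241-0.2929j
  i(V1)=-0.4111-0.01187j

5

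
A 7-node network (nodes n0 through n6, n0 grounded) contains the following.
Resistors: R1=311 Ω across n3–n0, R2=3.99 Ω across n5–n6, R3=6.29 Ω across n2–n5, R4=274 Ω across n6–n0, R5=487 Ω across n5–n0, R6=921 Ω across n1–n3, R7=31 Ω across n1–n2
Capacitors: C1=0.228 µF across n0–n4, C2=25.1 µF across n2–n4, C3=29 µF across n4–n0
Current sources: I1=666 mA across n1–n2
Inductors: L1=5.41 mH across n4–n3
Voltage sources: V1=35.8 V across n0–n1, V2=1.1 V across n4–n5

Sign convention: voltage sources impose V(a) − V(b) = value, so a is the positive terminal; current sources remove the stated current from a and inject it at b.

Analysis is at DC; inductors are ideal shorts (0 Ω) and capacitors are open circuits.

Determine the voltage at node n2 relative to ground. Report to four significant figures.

-12.73 V

MNA unknowns: 6 node voltages V₁..V_6 plus 3 source currents (L1, V1, V2)
R1: Y=0.003215 on G[3,0]
R2: Y=0.2506 on G[5,6]
C1: Y=0.000 on G[0,4]
I1: z[1]−=0.666, z[2]+=0.666
C2: Y=0.000 on G[2,4]
R3: Y=0.1590 on G[2,5]
R4: Y=0.003650 on G[6,0]
R5: Y=0.002053 on G[5,0]
C3: Y=0.000 on G[4,0]
L1: row V4−V3=0, i_L1 at 4,3
R6: Y=0.001086 on G[1,3]
R7: Y=0.03226 on G[1,2]
V1: row V0−V1=35.8, i_V1 at 0,1
V2: row V4−V5=1.1, i_V2 at 4,5
solve → V1=-35.80, V2=-12.73, V3=-11.14, V4=-11.14, V5=-12.24, V6=-12.06
aux → i_L1=-0.009037, i_V1=-0.1050, i_V2=0.009037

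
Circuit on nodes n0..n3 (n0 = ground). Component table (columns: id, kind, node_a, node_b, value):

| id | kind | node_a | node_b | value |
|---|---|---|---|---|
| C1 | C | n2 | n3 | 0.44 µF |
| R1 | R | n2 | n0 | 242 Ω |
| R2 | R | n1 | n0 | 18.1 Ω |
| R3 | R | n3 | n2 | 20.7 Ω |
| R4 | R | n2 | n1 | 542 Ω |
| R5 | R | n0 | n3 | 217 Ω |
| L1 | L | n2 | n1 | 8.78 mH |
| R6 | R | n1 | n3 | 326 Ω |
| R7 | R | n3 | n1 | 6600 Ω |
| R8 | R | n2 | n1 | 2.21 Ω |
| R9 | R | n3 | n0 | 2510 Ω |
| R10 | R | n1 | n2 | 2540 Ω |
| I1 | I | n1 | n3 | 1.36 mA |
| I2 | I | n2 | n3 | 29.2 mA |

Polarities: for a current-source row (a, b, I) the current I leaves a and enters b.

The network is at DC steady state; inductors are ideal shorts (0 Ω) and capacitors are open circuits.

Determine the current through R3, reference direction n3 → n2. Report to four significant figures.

Element admittances at DC:
  Y(C1) = 0.000 S between n2,n3
  Y(R1) = 0.004132 S between n2,n0
  Y(R2) = 0.05525 S between n1,n0
  Y(R3) = 0.04831 S between n3,n2
  Y(R4) = 0.001845 S between n2,n1
  Y(R5) = 0.004608 S between n0,n3
  L1: short n2↔n1 (DC inductor)
  Y(R6) = 0.003067 S between n1,n3
  Y(R7) = 0.0001515 S between n3,n1
  Y(R8) = 0.4525 S between n2,n1
  Y(R9) = 0.0003984 S between n3,n0
  Y(R10) = 0.0003937 S between n1,n2
  I1: injects 0.00136 A into n3 (from n1)
  I2: injects 0.0292 A into n3 (from n2)
Assemble and solve the 4×4 MNA system:
  V(n1)=-0.04232  V(n2)=-0.04232  V(n3)=0.5020
  i(L1)=-0.002730

0.02629 A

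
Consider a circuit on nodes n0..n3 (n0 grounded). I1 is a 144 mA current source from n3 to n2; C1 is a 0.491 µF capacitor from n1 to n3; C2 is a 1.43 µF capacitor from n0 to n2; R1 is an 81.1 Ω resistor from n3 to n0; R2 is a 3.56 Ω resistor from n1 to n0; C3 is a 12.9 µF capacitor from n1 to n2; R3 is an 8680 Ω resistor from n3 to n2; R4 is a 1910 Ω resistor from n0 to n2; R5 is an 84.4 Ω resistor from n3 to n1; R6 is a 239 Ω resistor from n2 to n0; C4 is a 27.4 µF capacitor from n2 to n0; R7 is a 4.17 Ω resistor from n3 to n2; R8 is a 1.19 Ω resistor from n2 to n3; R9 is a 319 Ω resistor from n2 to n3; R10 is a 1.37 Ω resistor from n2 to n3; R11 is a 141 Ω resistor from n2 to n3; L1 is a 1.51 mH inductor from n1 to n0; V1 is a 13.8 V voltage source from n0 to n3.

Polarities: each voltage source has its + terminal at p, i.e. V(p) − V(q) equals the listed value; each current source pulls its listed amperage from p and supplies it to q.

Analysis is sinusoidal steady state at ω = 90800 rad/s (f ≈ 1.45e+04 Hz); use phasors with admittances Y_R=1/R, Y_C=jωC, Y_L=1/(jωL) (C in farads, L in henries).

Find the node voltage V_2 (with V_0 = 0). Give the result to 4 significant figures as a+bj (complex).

Apply KCL at each of the 3 non-ground nodes and solve the resulting linear system.
Node n1: branches {C1, R2, C3, R5, L1} → V_1 = -5.966+4.198j
Node n2: branches {I1, C2, C3, R3, R4, R6, C4, R7, R8, R9, R10, R11} → V_2 = -4.582+5.683j
Node n3: branches {I1, C1, R1, R3, R5, R7, R8, R9, R10, R11, V1} → V_3 = -13.80+0.000j
Source currents: i(V1)=-16.71-10.74j

-4.582+5.683j V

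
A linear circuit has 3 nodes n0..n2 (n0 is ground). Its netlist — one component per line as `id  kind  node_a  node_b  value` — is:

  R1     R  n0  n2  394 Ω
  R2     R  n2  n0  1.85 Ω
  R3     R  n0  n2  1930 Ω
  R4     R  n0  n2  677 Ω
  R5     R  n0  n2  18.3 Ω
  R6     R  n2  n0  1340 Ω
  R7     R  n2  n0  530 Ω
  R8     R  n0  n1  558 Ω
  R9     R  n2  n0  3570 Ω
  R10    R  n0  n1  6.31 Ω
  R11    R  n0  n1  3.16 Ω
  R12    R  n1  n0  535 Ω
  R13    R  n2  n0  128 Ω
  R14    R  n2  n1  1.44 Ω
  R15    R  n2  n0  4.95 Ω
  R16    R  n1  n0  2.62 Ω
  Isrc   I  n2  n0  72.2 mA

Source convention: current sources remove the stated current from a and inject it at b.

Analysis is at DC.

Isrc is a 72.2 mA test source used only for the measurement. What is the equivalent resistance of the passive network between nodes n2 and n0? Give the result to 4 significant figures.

R_eq = 0.8356 Ω

Apply KCL at each of the 2 non-ground nodes and solve the resulting linear system.
Node n1: branches {R8, R10, R11, R12, R14, R16} → V_1 = -0.02695
Node n2: branches {R1, R2, R3, R4, R5, R6, R7, R9, R13, R14, R15, Isrc} → V_2 = -0.06033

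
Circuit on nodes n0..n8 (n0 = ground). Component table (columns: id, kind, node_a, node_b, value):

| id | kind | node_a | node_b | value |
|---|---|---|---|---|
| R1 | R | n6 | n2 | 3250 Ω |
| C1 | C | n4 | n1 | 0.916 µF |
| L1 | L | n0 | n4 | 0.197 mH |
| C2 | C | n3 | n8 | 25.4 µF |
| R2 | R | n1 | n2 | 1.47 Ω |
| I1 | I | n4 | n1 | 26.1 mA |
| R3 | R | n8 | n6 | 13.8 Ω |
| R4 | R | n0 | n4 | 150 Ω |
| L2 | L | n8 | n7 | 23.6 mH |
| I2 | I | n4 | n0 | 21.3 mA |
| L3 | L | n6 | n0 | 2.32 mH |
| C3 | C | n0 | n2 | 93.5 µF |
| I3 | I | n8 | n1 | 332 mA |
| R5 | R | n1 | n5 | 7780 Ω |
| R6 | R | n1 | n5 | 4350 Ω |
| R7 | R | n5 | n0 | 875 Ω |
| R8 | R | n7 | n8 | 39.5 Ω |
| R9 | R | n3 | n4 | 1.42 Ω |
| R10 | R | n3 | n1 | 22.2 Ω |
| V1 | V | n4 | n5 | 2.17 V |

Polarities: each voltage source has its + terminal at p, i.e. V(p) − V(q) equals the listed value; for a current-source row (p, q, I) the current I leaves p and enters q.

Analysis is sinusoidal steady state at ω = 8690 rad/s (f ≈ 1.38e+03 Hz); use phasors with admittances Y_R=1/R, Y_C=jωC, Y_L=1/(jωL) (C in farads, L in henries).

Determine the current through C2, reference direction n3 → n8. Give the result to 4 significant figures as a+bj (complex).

0.3494+0.04147j A

MNA unknowns: 8 node voltages V₁..V_8 plus 1 source current (V1)
R1: Y=0.0003077+0.000j on G[6,2]
C1: Y=0.000+0.007960j on G[4,1]
L1: Y=0.000-0.5841j on G[0,4]
C2: Y=0.000+0.2207j on G[3,8]
R2: Y=0.6803+0.000j on G[1,2]
I1: z[4]−=0.0261, z[1]+=0.0261
R3: Y=0.07246+0.000j on G[8,6]
R4: Y=0.006667+0.000j on G[0,4]
L2: Y=0.000-0.004876j on G[8,7]
I2: z[4]−=0.0213, z[0]+=0.0213
L3: Y=0.000-0.04960j on G[6,0]
C3: Y=0.000+0.8125j on G[0,2]
I3: z[8]−=0.332, z[1]+=0.332
R5: Y=0.0001285+0.000j on G[1,5]
R6: Y=0.0002299+0.000j on G[1,5]
R7: Y=0.001143+0.000j on G[5,0]
R8: Y=0.02532+0.000j on G[7,8]
R9: Y=0.7042+0.000j on G[3,4]
R10: Y=0.04505+0.000j on G[3,1]
V1: row V4−V5=2.17, i_V1 at 4,5
solve → V1=0.4535-0.4146j, V2=-0.01715-0.3937j, V3=-0.4029-0.6542j, V4=0.03857-0.6107j, V5=-2.131-0.6107j, V6=-0.8314+0.3566j, V7=-0.5907+0.9289j, V8=-0.5907+0.9289j
aux → i_V1=-0.003362-0.0007682j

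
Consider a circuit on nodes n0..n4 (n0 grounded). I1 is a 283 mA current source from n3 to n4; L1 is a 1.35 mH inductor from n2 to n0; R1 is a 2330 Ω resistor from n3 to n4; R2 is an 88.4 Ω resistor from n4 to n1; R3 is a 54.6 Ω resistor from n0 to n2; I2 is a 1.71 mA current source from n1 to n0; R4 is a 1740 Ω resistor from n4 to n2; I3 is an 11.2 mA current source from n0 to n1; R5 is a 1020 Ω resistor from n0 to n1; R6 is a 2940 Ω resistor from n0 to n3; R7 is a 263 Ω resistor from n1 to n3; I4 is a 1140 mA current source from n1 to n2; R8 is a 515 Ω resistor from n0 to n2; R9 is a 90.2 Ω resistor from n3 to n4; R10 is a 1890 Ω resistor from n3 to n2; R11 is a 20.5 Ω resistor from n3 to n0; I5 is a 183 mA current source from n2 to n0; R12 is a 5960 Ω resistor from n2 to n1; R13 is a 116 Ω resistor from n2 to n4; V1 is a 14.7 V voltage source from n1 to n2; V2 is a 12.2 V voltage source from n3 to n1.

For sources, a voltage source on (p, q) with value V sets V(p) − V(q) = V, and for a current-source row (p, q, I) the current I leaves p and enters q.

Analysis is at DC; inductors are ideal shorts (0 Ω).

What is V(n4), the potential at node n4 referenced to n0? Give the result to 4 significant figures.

23.70 V

MNA unknowns: 4 node voltages V₁..V_4 plus 3 source currents (L1, V1, V2)
I1: z[3]−=0.283, z[4]+=0.283
L1: row V2−V0=0, i_L1 at 2,0
R1: Y=0.0004292 on G[3,4]
R2: Y=0.01131 on G[4,1]
R3: Y=0.01832 on G[0,2]
I2: z[1]−=0.00171, z[0]+=0.00171
R4: Y=0.0005747 on G[4,2]
I3: z[0]−=0.0112, z[1]+=0.0112
R5: Y=0.0009804 on G[0,1]
R6: Y=0.0003401 on G[0,3]
R7: Y=0.003802 on G[1,3]
I4: z[1]−=1.14, z[2]+=1.14
R8: Y=0.001942 on G[0,2]
R9: Y=0.01109 on G[3,4]
R10: Y=0.0005291 on G[3,2]
R11: Y=0.04878 on G[3,0]
I5: z[2]−=0.183, z[0]+=0.183
R12: Y=0.0001678 on G[2,1]
R13: Y=0.008621 on G[2,4]
V1: row V1−V2=14.7, i_V1 at 1,2
V2: row V3−V1=12.2, i_V2 at 3,1
solve → V1=14.70, V2=0.000, V3=26.90, V4=23.70
aux → i_L1=-1.509, i_V1=-2.701, i_V2=-1.702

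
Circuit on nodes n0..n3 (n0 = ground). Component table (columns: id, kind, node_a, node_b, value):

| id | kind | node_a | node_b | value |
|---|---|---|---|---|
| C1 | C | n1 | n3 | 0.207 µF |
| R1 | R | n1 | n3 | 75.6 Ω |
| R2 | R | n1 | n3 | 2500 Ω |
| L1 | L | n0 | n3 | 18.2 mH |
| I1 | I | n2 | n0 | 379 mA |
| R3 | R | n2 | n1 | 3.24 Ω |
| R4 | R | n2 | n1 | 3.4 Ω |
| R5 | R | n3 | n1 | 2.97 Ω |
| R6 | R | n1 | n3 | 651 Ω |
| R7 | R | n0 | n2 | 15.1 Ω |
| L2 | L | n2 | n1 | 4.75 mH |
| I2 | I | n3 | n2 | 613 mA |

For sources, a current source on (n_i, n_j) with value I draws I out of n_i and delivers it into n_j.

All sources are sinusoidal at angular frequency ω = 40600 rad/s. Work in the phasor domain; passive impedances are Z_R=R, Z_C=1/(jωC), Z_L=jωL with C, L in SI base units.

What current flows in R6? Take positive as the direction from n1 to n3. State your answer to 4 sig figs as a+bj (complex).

Element admittances at ω=40600 rad/s:
  Y(C1) = 0.000+0.008404j S between n1,n3
  Y(R1) = 0.01323+0.000j S between n1,n3
  Y(R2) = 0.0004000+0.000j S between n1,n3
  Y(L1) = 0.000-0.001353j S between n0,n3
  I1: injects 0.379 A into n0 (from n2)
  Y(R3) = 0.3086+0.000j S between n2,n1
  Y(R4) = 0.2941+0.000j S between n2,n1
  Y(R5) = 0.3367+0.000j S between n3,n1
  Y(R6) = 0.001536+0.000j S between n1,n3
  Y(R7) = 0.06623+0.000j S between n0,n2
  Y(L2) = 0.000-0.005185j S between n2,n1
  I2: injects 0.613 A into n2 (from n3)
Assemble and solve the 3×3 MNA system:
  V(n1)=-6.735-0.2010j  V(n2)=-5.719-0.1732j  V(n3)=-8.476-0.1920j

0.002675-1.380e-05j A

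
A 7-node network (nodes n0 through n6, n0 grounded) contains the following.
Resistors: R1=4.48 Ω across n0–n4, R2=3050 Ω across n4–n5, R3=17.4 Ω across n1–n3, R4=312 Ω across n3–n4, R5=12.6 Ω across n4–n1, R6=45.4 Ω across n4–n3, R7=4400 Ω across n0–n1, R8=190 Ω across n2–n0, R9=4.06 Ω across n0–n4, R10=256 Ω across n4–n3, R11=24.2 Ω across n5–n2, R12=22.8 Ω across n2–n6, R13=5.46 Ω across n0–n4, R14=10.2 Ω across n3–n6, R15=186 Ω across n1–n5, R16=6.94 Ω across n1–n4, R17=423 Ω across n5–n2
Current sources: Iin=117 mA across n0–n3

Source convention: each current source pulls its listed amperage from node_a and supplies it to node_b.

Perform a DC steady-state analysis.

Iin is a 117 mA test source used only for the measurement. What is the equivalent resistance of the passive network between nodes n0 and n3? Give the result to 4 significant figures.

R_eq = 13.68 Ω

Element admittances at DC:
  Y(R1) = 0.2232 S between n0,n4
  Y(R2) = 0.0003279 S between n4,n5
  Y(R3) = 0.05747 S between n1,n3
  Y(R4) = 0.003205 S between n3,n4
  Y(R5) = 0.07937 S between n4,n1
  Y(R6) = 0.02203 S between n4,n3
  Y(R7) = 0.0002273 S between n0,n1
  Y(R8) = 0.005263 S between n2,n0
  Y(R9) = 0.2463 S between n0,n4
  Y(R10) = 0.003906 S between n4,n3
  Y(R11) = 0.04132 S between n5,n2
  Y(R12) = 0.04386 S between n2,n6
  Y(R13) = 0.1832 S between n0,n4
  Y(R14) = 0.09804 S between n3,n6
  Y(R15) = 0.005376 S between n1,n5
  Y(R16) = 0.1441 S between n1,n4
  Y(R17) = 0.002364 S between n5,n2
  Iin: injects 0.117 A into n3 (from n0)
Assemble and solve the 6×6 MNA system:
  V(n1)=0.4746  V(n2)=1.251  V(n3)=1.600  V(n4)=0.1690  V(n5)=1.159  V(n6)=1.492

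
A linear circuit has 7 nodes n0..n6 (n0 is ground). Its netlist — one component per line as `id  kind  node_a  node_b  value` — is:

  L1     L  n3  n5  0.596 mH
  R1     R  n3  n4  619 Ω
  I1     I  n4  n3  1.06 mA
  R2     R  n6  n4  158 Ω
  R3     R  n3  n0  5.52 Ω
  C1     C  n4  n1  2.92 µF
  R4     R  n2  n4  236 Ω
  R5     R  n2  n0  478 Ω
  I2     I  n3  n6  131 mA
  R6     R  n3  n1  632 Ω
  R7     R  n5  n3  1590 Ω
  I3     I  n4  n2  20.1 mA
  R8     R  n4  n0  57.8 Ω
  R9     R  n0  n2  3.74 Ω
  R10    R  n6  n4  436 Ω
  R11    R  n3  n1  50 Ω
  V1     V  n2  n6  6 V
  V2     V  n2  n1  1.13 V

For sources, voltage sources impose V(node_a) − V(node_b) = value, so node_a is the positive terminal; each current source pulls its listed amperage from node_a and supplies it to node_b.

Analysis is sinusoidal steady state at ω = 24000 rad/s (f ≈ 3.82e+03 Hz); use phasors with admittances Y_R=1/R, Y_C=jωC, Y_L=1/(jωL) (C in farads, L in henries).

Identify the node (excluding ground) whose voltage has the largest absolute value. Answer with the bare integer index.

MNA unknowns: 6 node voltages V₁..V_6 plus 2 source currents (V1, V2)
L1: Y=0.000-0.06991j on G[3,5]
R1: Y=0.001616+0.000j on G[3,4]
I1: z[4]−=0.00106, z[3]+=0.00106
R2: Y=0.006329+0.000j on G[6,4]
R3: Y=0.1812+0.000j on G[3,0]
C1: Y=0.000+0.07008j on G[4,1]
R4: Y=0.004237+0.000j on G[2,4]
R5: Y=0.002092+0.000j on G[2,0]
I2: z[3]−=0.131, z[6]+=0.131
R6: Y=0.001582+0.000j on G[3,1]
R7: Y=0.0006289+0.000j on G[5,3]
I3: z[4]−=0.0201, z[2]+=0.0201
R8: Y=0.01730+0.000j on G[4,0]
R9: Y=0.2674+0.000j on G[0,2]
R10: Y=0.002294+0.000j on G[6,4]
R11: Y=0.02000+0.000j on G[3,1]
V1: row V2−V6=6, i_V1 at 2,6
V2: row V2−V1=1.13, i_V2 at 2,1
solve → V1=-0.6007-0.03495j, V2=0.5293-0.03495j, V3=-0.7060+0.0005654j, V4=-0.8512+0.5384j, V5=-0.7060+0.0005654j, V6=-5.471-0.03495j
aux → i_V1=-0.1708-0.004944j, i_V2=0.04245+0.01679j

6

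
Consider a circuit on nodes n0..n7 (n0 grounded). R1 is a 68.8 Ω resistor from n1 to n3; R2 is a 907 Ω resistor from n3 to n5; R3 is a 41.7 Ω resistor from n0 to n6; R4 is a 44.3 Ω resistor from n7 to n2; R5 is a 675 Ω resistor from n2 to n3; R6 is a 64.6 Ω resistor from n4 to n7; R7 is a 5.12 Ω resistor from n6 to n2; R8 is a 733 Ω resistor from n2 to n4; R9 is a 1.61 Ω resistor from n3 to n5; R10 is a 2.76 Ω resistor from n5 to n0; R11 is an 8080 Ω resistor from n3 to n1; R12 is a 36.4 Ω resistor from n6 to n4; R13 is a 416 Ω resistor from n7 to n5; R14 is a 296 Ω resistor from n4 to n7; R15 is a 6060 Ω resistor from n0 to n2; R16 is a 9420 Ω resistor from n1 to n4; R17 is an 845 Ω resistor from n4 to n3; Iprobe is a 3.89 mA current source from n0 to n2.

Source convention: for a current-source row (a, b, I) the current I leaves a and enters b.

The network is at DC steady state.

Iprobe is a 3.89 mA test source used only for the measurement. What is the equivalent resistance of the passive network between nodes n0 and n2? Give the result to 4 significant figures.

MNA unknowns: 7 node voltages V₁..V_7
R1: Y=0.01453 on G[1,3]
R2: Y=0.001103 on G[3,5]
R3: Y=0.02398 on G[0,6]
R4: Y=0.02257 on G[7,2]
R5: Y=0.001481 on G[2,3]
R6: Y=0.01548 on G[4,7]
R7: Y=0.1953 on G[6,2]
R8: Y=0.001364 on G[2,4]
R9: Y=0.6211 on G[3,5]
R10: Y=0.3623 on G[5,0]
R11: Y=0.0001238 on G[3,1]
R12: Y=0.02747 on G[6,4]
R13: Y=0.002404 on G[7,5]
R14: Y=0.003378 on G[4,7]
R15: Y=0.0001650 on G[0,2]
R16: Y=0.0001062 on G[1,4]
R17: Y=0.001183 on G[4,3]
Iprobe: z[0]−=0.00389, z[2]+=0.00389
solve → V1=0.003439, V2=0.1489, V3=0.002527, V4=0.1294, V5=0.001916, V6=0.1322, V7=0.1324

R_eq = 38.27 Ω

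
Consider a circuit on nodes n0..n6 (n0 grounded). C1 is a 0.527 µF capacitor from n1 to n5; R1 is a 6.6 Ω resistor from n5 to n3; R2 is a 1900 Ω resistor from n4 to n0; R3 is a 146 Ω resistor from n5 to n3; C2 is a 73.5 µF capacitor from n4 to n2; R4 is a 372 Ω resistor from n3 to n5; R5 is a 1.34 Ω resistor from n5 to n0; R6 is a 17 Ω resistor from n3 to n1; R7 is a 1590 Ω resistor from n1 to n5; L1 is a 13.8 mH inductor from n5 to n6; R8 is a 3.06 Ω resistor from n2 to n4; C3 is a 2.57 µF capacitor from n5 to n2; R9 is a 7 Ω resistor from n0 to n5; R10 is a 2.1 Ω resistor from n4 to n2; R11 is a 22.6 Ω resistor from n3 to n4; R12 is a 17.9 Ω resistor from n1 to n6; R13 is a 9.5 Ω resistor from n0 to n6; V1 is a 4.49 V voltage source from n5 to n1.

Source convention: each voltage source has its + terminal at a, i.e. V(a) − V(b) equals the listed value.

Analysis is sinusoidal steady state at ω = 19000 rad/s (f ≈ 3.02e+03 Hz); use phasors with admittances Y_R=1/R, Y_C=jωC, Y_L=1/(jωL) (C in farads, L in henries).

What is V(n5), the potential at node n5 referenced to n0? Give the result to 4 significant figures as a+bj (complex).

0.1771+0.004174j V

Element admittances at ω=19000 rad/s:
  Y(C1) = 0.000+0.01001j S between n1,n5
  Y(R1) = 0.1515+0.000j S between n5,n3
  Y(R2) = 0.0005263+0.000j S between n4,n0
  Y(R3) = 0.006849+0.000j S between n5,n3
  Y(C2) = 0.000+1.396j S between n4,n2
  Y(R4) = 0.002688+0.000j S between n3,n5
  Y(R5) = 0.7463+0.000j S between n5,n0
  Y(R6) = 0.05882+0.000j S between n3,n1
  Y(R7) = 0.0006289+0.000j S between n1,n5
  Y(L1) = 0.000-0.003814j S between n5,n6
  Y(R8) = 0.3268+0.000j S between n2,n4
  Y(C3) = 0.000+0.04883j S between n5,n2
  Y(R9) = 0.1429+0.000j S between n0,n5
  Y(R10) = 0.4762+0.000j S between n4,n2
  Y(R11) = 0.04425+0.000j S between n3,n4
  Y(R12) = 0.05587+0.000j S between n1,n6
  Y(R13) = 0.1053+0.000j S between n0,n6
  V1: constraint V(n5)−V(n1) = 4.49
Assemble and solve the 7×7 MNA system:
  V(n1)=-4.313+0.004174j  V(n2)=-0.2578+0.5643j  V(n3)=-0.8991+0.09937j  V(n4)=-0.2777+0.5724j  V(n5)=0.1771+0.004174j  V(n6)=-1.494-0.03812j
  i(V1)=-0.3611-0.04820j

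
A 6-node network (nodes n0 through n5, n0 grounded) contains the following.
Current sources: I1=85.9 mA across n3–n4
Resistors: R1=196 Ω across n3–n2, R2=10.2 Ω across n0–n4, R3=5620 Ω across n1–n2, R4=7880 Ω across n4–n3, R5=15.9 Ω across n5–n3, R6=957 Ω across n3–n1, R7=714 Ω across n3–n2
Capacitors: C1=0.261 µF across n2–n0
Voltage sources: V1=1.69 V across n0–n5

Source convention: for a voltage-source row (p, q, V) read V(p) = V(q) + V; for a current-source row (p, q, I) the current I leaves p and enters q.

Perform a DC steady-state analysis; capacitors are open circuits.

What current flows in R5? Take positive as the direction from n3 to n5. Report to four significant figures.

-0.08540 A

Element admittances at DC:
  I1: injects 0.0859 A into n4 (from n3)
  Y(R1) = 0.005102 S between n3,n2
  Y(R2) = 0.09804 S between n0,n4
  Y(R3) = 0.0001779 S between n1,n2
  Y(C1) = 0.000 S between n2,n0
  Y(R4) = 0.0001269 S between n4,n3
  Y(R5) = 0.06289 S between n5,n3
  Y(R6) = 0.001045 S between n3,n1
  Y(R7) = 0.001401 S between n3,n2
  V1: constraint V(n0)−V(n5) = 1.69
Assemble and solve the 6×6 MNA system:
  V(n1)=-3.048  V(n2)=-3.048  V(n3)=-3.048  V(n4)=0.8711  V(n5)=-1.690
  i(V1)=0.08540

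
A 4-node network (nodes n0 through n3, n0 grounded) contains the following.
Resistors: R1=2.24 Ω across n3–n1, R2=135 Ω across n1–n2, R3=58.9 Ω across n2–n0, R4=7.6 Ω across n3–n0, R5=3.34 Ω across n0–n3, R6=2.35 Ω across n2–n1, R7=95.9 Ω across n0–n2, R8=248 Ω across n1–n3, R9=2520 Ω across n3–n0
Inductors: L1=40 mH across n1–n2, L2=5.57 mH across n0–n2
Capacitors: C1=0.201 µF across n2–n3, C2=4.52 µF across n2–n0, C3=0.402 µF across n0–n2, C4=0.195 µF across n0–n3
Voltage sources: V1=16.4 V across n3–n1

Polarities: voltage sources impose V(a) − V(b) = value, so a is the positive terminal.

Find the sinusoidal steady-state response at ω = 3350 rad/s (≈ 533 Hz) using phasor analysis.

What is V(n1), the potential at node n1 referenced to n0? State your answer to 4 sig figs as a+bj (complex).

-15.32-1.089j V

Element admittances at ω=3350 rad/s:
  Y(R1) = 0.4464+0.000j S between n3,n1
  Y(L1) = 0.000-0.007463j S between n1,n2
  Y(C1) = 0.000+0.0006734j S between n2,n3
  Y(C2) = 0.000+0.01514j S between n2,n0
  Y(C3) = 0.000+0.001347j S between n0,n2
  Y(R2) = 0.007407+0.000j S between n1,n2
  Y(C4) = 0.000+0.0006533j S between n0,n3
  Y(R3) = 0.01698+0.000j S between n2,n0
  Y(R4) = 0.1316+0.000j S between n3,n0
  Y(L2) = 0.000-0.05359j S between n0,n2
  Y(R5) = 0.2994+0.000j S between n0,n3
  Y(R6) = 0.4255+0.000j S between n2,n1
  Y(R7) = 0.01043+0.000j S between n0,n2
  Y(R8) = 0.004032+0.000j S between n1,n3
  Y(R9) = 0.0003968+0.000j S between n3,n0
  V1: constraint V(n3)−V(n1) = 16.4
Assemble and solve the 4×4 MNA system:
  V(n1)=-15.32-1.089j  V(n2)=-14.22-2.130j  V(n3)=1.085-1.089j
  i(V1)=-7.855+0.4588j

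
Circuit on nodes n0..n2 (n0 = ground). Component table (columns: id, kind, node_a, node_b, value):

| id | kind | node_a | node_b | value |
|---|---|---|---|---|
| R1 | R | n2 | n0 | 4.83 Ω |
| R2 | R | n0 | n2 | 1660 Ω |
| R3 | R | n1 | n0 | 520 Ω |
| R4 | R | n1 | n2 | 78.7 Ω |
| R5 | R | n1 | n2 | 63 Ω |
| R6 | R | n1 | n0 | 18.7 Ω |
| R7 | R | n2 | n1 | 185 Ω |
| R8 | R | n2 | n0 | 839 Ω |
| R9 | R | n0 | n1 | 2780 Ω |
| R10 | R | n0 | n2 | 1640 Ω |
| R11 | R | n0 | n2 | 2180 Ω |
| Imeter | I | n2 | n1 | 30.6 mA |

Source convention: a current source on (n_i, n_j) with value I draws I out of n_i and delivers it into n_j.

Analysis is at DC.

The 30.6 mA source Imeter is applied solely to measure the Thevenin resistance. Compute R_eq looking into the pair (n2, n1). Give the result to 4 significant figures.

Apply KCL at each of the 2 non-ground nodes and solve the resulting linear system.
Node n1: branches {R3, R4, R5, R6, R7, R9, Imeter} → V_1 = 0.3098
Node n2: branches {R1, R2, R4, R5, R7, R8, R10, R11, Imeter} → V_2 = -0.08230

R_eq = 12.81 Ω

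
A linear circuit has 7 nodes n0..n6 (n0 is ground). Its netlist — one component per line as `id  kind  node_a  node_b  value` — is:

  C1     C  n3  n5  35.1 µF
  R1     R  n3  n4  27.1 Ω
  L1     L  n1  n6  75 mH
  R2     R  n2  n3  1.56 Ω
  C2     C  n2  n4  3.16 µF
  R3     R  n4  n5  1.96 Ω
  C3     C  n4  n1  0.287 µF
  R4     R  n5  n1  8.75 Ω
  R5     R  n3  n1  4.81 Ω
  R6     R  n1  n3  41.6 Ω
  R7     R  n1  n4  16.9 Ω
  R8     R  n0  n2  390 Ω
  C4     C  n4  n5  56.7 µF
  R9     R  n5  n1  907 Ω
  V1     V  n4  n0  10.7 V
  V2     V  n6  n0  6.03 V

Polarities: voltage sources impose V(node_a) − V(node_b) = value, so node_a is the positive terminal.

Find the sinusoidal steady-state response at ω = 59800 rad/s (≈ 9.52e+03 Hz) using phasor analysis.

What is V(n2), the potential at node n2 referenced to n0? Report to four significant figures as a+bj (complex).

Element admittances at ω=59800 rad/s:
  Y(C1) = 0.000+2.099j S between n3,n5
  Y(R1) = 0.03690+0.000j S between n3,n4
  Y(L1) = 0.000-0.0002230j S between n1,n6
  Y(R2) = 0.6410+0.000j S between n2,n3
  Y(C2) = 0.000+0.1890j S between n2,n4
  Y(R3) = 0.5102+0.000j S between n4,n5
  Y(C3) = 0.000+0.01716j S between n4,n1
  Y(R4) = 0.1143+0.000j S between n5,n1
  Y(R5) = 0.2079+0.000j S between n3,n1
  Y(R6) = 0.02404+0.000j S between n1,n3
  Y(R7) = 0.05917+0.000j S between n1,n4
  Y(R8) = 0.002564+0.000j S between n0,n2
  Y(C4) = 0.000+3.391j S between n4,n5
  Y(R9) = 0.001103+0.000j S between n5,n1
  V1: constraint V(n4)−V(n0) = 10.7
  V2: constraint V(n6)−V(n0) = 6.03
Assemble and solve the 8×8 MNA system:
  V(n1)=10.70+0.01428j  V(n2)=10.67+0.02672j  V(n3)=10.70+0.01740j  V(n4)=10.70+0.000j  V(n5)=10.70+0.006672j  V(n6)=6.030+0.000j
  i(V1)=-0.02736+0.0009733j  i(V2)=3.184e-06-0.001042j

10.67+0.02672j V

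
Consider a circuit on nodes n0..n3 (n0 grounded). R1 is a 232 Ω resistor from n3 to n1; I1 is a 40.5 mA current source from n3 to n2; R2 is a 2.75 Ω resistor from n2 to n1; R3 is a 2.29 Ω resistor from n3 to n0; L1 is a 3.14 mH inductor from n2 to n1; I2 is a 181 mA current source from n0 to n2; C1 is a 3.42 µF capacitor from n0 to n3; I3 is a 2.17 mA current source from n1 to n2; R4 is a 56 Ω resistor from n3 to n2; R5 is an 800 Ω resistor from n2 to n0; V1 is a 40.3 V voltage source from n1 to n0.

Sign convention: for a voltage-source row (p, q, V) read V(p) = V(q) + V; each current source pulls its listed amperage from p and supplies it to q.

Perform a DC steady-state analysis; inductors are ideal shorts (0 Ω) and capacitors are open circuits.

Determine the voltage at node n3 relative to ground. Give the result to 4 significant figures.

Element admittances at DC:
  Y(R1) = 0.004310 S between n3,n1
  I1: injects 0.0405 A into n2 (from n3)
  Y(R2) = 0.3636 S between n2,n1
  Y(R3) = 0.4367 S between n3,n0
  L1: short n2↔n1 (DC inductor)
  I2: injects 0.181 A into n2 (from n0)
  Y(C1) = 0.000 S between n0,n3
  I3: injects 0.00217 A into n2 (from n1)
  Y(R4) = 0.01786 S between n3,n2
  Y(R5) = 0.001250 S between n2,n0
  V1: constraint V(n1)−V(n0) = 40.3
Assemble and solve the 5×5 MNA system:
  V(n1)=40.30  V(n2)=40.30  V(n3)=1.859
  i(L1)=-0.5132  i(V1)=-0.6810

1.859 V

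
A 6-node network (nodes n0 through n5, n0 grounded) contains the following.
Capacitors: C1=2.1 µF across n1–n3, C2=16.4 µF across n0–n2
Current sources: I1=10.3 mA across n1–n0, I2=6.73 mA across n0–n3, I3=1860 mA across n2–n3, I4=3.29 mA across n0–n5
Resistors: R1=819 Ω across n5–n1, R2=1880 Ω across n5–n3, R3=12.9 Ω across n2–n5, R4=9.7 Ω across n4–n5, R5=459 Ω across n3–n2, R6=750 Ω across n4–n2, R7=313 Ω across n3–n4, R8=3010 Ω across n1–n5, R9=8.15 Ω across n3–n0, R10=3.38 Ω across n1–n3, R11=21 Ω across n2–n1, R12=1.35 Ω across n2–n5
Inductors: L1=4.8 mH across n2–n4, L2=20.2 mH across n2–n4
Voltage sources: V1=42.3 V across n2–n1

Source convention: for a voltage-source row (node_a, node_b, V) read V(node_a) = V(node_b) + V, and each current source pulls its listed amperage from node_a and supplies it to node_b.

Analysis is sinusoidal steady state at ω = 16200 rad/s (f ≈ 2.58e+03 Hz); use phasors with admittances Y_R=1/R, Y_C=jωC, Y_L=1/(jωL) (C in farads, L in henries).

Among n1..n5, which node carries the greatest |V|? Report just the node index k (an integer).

Element admittances at ω=16200 rad/s:
  Y(C1) = 0.000+0.03402j S between n1,n3
  I1: injects 0.0103 A into n0 (from n1)
  Y(R1) = 0.001221+0.000j S between n5,n1
  Y(C2) = 0.000+0.2657j S between n0,n2
  Y(R2) = 0.0005319+0.000j S between n5,n3
  Y(L1) = 0.000-0.01286j S between n2,n4
  Y(R3) = 0.07752+0.000j S between n2,n5
  Y(R4) = 0.1031+0.000j S between n4,n5
  Y(R5) = 0.002179+0.000j S between n3,n2
  Y(R6) = 0.001333+0.000j S between n4,n2
  Y(L2) = 0.000-0.003056j S between n2,n4
  I2: injects 0.00673 A into n3 (from n0)
  Y(R7) = 0.003195+0.000j S between n3,n4
  I3: injects 1.86 A into n3 (from n2)
  Y(R8) = 0.0003322+0.000j S between n1,n5
  Y(R9) = 0.1227+0.000j S between n3,n0
  Y(R10) = 0.2959+0.000j S between n1,n3
  Y(R11) = 0.04762+0.000j S between n2,n1
  I4: injects 0.00329 A into n5 (from n0)
  Y(R12) = 0.7407+0.000j S between n2,n5
  V1: constraint V(n2)−V(n1) = 42.3
Assemble and solve the 6×6 MNA system:
  V(n1)=-38.34-10.23j  V(n2)=3.958-10.23j  V(n3)=-22.15-8.570j  V(n4)=3.018-10.33j  V(n5)=3.770-10.24j
  i(V1)=-6.805-1.041j

1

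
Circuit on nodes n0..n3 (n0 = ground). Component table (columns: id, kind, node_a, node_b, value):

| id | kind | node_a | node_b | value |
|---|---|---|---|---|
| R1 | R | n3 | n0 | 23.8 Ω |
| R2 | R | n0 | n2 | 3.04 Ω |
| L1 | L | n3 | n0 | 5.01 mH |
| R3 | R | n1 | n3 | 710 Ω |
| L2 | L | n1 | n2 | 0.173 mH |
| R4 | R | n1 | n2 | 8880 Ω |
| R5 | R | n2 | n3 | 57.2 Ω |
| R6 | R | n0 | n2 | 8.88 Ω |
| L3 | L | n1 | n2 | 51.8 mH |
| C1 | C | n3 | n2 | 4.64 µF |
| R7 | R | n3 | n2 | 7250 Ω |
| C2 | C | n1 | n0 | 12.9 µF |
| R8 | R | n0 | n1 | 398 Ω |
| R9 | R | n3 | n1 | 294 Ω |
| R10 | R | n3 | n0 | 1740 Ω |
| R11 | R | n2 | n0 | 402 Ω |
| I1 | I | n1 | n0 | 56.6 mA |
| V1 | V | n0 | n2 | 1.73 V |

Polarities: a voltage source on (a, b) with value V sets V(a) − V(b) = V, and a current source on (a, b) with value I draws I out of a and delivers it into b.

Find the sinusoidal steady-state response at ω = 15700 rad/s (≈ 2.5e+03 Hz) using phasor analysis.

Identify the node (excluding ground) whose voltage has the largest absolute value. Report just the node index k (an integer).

Apply KCL at each of the 3 non-ground nodes and solve the resulting linear system.
Node n1: branches {R3, L2, R4, L3, C2, R8, R9, I1} → V_1 = -3.819-0.2099j
Node n2: branches {R2, L2, R4, R5, R6, L3, C1, R7, R11, V1} → V_2 = -1.730+0.000j
Node n3: branches {R1, L1, R3, R5, C1, R7, R9, R10} → V_3 = -1.379-0.6785j
Source currents: i(V1)=-0.7460-0.7854j

1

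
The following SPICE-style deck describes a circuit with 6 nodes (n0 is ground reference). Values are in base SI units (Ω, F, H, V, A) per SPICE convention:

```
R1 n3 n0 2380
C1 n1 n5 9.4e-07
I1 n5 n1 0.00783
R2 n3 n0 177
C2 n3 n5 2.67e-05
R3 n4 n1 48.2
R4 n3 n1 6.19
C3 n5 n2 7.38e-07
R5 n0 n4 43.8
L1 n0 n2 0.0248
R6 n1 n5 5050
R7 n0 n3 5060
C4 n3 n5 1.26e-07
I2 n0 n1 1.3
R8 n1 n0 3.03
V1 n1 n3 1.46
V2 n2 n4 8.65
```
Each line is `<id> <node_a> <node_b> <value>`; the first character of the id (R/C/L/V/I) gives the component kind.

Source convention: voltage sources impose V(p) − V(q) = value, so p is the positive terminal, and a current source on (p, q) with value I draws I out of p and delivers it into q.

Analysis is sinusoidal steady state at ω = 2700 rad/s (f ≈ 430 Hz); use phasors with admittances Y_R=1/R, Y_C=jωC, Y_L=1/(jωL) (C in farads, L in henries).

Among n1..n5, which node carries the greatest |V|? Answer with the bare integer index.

MNA unknowns: 5 node voltages V₁..V_5 plus 2 source currents (V1, V2)
R1: Y=0.0004202+0.000j on G[3,0]
C1: Y=0.000+0.002538j on G[1,5]
I1: z[5]−=0.00783, z[1]+=0.00783
R2: Y=0.005650+0.000j on G[3,0]
C2: Y=0.000+0.07209j on G[3,5]
R3: Y=0.02075+0.000j on G[4,1]
R4: Y=0.1616+0.000j on G[3,1]
C3: Y=0.000+0.001993j on G[5,2]
R5: Y=0.02283+0.000j on G[0,4]
L1: Y=0.000-0.01493j on G[0,2]
R6: Y=0.0001980+0.000j on G[1,5]
R7: Y=0.0001976+0.000j on G[0,3]
C4: Y=0.000+0.0003402j on G[3,5]
I2: z[0]−=1.3, z[1]+=1.3
R8: Y=0.3300+0.000j on G[1,0]
V1: row V1−V3=1.46, i_V1 at 1,3
V2: row V2−V4=8.65, i_V2 at 2,4
solve → V1=3.701+0.2155j, V2=9.493+3.035j, V3=2.241+0.2155j, V4=0.8429+3.035j, V5=2.476+0.3871j
aux → i_V1=-0.2094-0.01570j, i_V2=-0.04005+0.1278j

2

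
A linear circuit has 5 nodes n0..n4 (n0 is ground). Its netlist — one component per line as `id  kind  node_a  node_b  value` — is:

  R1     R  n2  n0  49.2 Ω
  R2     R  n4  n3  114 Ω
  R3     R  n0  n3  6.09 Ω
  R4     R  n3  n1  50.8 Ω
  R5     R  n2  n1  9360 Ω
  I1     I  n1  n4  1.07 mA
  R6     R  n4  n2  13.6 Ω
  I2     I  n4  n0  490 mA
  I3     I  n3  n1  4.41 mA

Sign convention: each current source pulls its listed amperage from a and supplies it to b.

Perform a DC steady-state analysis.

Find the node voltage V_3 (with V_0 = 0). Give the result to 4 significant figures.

-1.035 V

Apply KCL at each of the 4 non-ground nodes and solve the resulting linear system.
Node n1: branches {R4, R5, I1, I3} → V_1 = -0.9461
Node n2: branches {R1, R5, R6} → V_2 = -15.74
Node n3: branches {R2, R3, R4, I3} → V_3 = -1.035
Node n4: branches {R2, I1, R6, I2} → V_4 = -20.12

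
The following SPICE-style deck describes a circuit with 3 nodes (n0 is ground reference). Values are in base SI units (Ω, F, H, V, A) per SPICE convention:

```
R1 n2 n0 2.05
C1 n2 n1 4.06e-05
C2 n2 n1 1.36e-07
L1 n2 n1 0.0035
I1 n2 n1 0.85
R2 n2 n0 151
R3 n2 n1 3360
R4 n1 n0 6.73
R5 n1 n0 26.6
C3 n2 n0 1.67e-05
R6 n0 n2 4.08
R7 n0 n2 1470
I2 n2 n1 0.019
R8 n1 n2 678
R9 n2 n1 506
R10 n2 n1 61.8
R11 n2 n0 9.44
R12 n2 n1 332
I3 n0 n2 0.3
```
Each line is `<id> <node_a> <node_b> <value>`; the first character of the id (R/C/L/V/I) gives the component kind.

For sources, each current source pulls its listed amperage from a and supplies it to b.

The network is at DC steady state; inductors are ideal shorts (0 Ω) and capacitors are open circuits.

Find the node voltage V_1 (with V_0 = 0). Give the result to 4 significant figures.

Element admittances at DC:
  Y(R1) = 0.4878 S between n2,n0
  Y(C1) = 0.000 S between n2,n1
  Y(C2) = 0.000 S between n2,n1
  L1: short n2↔n1 (DC inductor)
  I1: injects 0.85 A into n1 (from n2)
  Y(R2) = 0.006623 S between n2,n0
  Y(R3) = 0.0002976 S between n2,n1
  Y(R4) = 0.1486 S between n1,n0
  Y(R5) = 0.03759 S between n1,n0
  Y(C3) = 0.000 S between n2,n0
  Y(R6) = 0.2451 S between n0,n2
  Y(R7) = 0.0006803 S between n0,n2
  I2: injects 0.019 A into n1 (from n2)
  Y(R8) = 0.001475 S between n1,n2
  Y(R9) = 0.001976 S between n2,n1
  Y(R10) = 0.01618 S between n2,n1
  Y(R11) = 0.1059 S between n2,n0
  Y(R12) = 0.003012 S between n2,n1
  I3: injects 0.3 A into n2 (from n0)
Assemble and solve the 3×3 MNA system:
  V(n1)=0.2906  V(n2)=0.2906
  i(L1)=-0.8149

0.2906 V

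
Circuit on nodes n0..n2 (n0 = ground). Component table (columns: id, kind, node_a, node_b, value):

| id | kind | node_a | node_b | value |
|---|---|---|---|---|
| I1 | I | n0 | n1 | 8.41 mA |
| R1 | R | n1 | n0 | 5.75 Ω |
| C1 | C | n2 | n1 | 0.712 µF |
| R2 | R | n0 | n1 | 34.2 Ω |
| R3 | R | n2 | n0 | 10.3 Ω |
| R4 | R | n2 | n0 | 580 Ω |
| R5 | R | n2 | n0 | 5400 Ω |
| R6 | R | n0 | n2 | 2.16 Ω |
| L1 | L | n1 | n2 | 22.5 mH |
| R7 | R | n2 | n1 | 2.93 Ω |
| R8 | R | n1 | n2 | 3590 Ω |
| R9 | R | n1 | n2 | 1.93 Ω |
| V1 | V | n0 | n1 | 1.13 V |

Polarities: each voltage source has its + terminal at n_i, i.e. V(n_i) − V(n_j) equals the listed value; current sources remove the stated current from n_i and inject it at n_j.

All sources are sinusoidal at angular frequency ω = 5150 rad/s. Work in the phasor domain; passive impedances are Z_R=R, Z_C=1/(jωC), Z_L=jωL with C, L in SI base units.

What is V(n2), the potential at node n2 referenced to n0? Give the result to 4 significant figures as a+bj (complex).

-0.6833+0.001559j V

Element admittances at ω=5150 rad/s:
  I1: injects 0.00841 A into n1 (from n0)
  Y(R1) = 0.1739+0.000j S between n1,n0
  Y(C1) = 0.000+0.003667j S between n2,n1
  Y(R2) = 0.02924+0.000j S between n0,n1
  Y(R3) = 0.09709+0.000j S between n2,n0
  Y(R4) = 0.001724+0.000j S between n2,n0
  Y(R5) = 0.0001852+0.000j S between n2,n0
  Y(R6) = 0.4630+0.000j S between n0,n2
  Y(L1) = 0.000-0.008630j S between n1,n2
  Y(R7) = 0.3413+0.000j S between n2,n1
  Y(R8) = 0.0002786+0.000j S between n1,n2
  Y(R9) = 0.5181+0.000j S between n1,n2
  V1: constraint V(n0)−V(n1) = 1.13
Assemble and solve the 3×3 MNA system:
  V(n1)=-1.130+0.000j  V(n2)=-0.6833+0.001559j
  i(V1)=-0.6220+0.0008763j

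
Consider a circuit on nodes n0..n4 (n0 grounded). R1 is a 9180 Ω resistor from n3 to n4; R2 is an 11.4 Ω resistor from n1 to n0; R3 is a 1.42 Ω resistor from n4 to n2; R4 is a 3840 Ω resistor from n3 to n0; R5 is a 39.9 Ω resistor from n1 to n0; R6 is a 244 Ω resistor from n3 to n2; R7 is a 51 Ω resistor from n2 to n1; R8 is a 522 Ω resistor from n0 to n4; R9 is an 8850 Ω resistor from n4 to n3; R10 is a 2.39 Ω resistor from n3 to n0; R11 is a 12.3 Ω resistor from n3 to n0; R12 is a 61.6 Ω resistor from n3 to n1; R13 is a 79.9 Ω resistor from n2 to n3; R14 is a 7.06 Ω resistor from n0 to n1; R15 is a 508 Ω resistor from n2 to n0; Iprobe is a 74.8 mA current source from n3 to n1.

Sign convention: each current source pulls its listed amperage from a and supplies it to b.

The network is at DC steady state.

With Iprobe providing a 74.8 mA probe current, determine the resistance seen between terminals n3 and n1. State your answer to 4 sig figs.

Element admittances at DC:
  Y(R1) = 0.0001089 S between n3,n4
  Y(R2) = 0.08772 S between n1,n0
  Y(R3) = 0.7042 S between n4,n2
  Y(R4) = 0.0002604 S between n3,n0
  Y(R5) = 0.02506 S between n1,n0
  Y(R6) = 0.004098 S between n3,n2
  Y(R7) = 0.01961 S between n2,n1
  Y(R8) = 0.001916 S between n0,n4
  Y(R9) = 0.0001130 S between n4,n3
  Y(R10) = 0.4184 S between n3,n0
  Y(R11) = 0.08130 S between n3,n0
  Y(R12) = 0.01623 S between n3,n1
  Y(R13) = 0.01252 S between n2,n3
  Y(R14) = 0.1416 S between n0,n1
  Y(R15) = 0.001969 S between n2,n0
  Iprobe: injects 0.0748 A into n1 (from n3)
Assemble and solve the 4×4 MNA system:
  V(n1)=0.2551  V(n2)=0.06963  V(n3)=-0.1304  V(n4)=0.06938

R_eq = 5.153 Ω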